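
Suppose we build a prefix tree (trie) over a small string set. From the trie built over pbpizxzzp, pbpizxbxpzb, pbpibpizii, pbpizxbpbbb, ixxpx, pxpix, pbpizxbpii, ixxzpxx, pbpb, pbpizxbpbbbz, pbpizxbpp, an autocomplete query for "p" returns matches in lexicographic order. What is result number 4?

DFS of the "p" subtree visits, in order: "pbpb", "pbpibpizii", "pbpizxbpbbb", "pbpizxbpbbbz", "pbpizxbpii", "pbpizxbpp", "pbpizxbxpzb", "pbpizxzzp", "pxpix"
The 4th is pbpizxbpbbbz.

pbpizxbpbbbz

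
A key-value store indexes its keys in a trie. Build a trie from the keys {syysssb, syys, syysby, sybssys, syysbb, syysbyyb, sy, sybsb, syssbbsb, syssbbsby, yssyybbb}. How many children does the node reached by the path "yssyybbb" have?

0

Walk "yssyybbb" from the root, arriving at one node.
No stored string extends past "yssyybbb".
That node has 0 child edges.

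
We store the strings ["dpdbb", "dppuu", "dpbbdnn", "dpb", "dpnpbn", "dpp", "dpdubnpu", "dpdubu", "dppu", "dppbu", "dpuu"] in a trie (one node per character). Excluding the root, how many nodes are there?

Count nodes per top-level branch (shared prefixes stored once):
  'd'-branch (dpb, dpbbdnn, dpdbb, dpdubnpu, dpdubu, dpnpbn, dpp, dppbu, dppu, dppuu, dpuu): 27 nodes
Sum: 27

27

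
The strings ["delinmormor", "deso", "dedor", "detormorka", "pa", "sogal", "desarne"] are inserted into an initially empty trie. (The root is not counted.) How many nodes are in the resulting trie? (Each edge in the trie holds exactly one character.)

Trie structure (* marks end of a word):
(root)
├─ d
│  └─ e
│     ├─ d
│     │  └─ o
│     │     └─ r *
│     ├─ l
│     │  └─ i
│     │     └─ n
│     │        └─ m
│     │           └─ o
│     │              └─ r
│     │                 └─ m
│     │                    └─ o
│     │                       └─ r *
│     ├─ s
│     │  ├─ a
│     │  │  └─ r
│     │  │     └─ n
│     │  │        └─ e *
│     │  └─ o *
│     └─ t
│        └─ o
│           └─ r
│              └─ m
│                 └─ o
│                    └─ r
│                       └─ k
│                          └─ a *
├─ p
│  └─ a *
└─ s
   └─ o
      └─ g
         └─ a
            └─ l *
Counting every labelled node above: 35.

35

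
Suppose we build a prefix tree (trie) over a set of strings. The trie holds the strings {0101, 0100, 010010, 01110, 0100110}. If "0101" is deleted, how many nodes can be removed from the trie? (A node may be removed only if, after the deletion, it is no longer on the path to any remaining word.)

1

A node on "0101"'s path can go only if nothing else ends at it or branches off below it.
The suffix "1" (1 node) is used only by "0101"; the node for "010" still has the child "0", so pruning stops there.
Nodes removed: 1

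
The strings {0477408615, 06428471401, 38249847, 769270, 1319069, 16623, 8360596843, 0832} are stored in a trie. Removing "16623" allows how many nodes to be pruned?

4

After clearing the end-marker at "16623", prune upward until reaching a node still needed by another word.
The suffix "6623" (4 nodes) is used only by "16623"; the node for "1" still has the child "3", so pruning stops there.
Nodes removed: 4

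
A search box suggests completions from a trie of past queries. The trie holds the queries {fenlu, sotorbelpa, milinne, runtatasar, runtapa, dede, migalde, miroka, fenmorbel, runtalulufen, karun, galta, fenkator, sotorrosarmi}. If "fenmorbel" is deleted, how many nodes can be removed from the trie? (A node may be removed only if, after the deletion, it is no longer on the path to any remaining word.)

Walk "fenmorbel" from the leaf back toward the root, removing each node that no remaining word uses.
The suffix "morbel" (6 nodes) is used only by "fenmorbel"; the node for "fen" still has the child "l", so pruning stops there.
Nodes removed: 6

6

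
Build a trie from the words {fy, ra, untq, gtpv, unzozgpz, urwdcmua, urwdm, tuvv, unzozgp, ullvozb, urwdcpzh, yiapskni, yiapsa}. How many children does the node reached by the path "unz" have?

Walk "unz" from the root, arriving at one node.
Distinct next characters after "unz": o.
That node has 1 child edge.

1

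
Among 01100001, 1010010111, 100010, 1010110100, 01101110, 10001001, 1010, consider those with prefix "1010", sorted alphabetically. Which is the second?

1010010111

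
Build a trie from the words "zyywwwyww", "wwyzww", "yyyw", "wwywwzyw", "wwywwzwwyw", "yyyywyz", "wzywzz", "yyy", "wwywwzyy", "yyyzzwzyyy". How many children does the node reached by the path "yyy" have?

The children of the "yyy" node are the distinct next characters among strings starting with "yyy".
Distinct next characters after "yyy": w, y, z.
That node has 3 child edges.

3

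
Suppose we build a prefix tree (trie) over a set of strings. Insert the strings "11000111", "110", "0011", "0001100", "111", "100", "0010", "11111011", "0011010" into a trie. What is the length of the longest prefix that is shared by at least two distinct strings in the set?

4

Look for the deepest trie node that still has at least two words in its subtree.
e.g. "0011" and "0011010" share the prefix "0011" of length 4; no pair shares a longer one.
Longest shared-prefix length: 4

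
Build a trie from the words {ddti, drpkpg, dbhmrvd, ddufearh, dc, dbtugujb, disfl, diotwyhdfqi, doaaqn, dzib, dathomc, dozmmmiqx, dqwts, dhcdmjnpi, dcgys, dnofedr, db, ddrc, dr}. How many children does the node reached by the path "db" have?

The children of the "db" node are the distinct next characters among strings starting with "db".
Characters that immediately follow "db" among the stored strings: {h, t}.
That node has 2 child edges.

2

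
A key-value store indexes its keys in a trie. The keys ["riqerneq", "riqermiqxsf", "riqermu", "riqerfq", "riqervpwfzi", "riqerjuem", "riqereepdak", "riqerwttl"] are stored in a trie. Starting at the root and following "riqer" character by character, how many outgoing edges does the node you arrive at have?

7

Walk "riqer" from the root, arriving at one node.
Characters that immediately follow "riqer" among the stored strings: {e, f, j, m, n, v, w}.
That node has 7 child edges.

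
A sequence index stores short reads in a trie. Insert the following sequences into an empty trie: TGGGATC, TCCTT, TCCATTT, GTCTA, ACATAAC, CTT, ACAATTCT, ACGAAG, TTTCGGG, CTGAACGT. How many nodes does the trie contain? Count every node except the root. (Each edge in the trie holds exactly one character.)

Count nodes per top-level branch (shared prefixes stored once):
  'A'-branch (ACAATTCT, ACATAAC, ACGAAG): 16 nodes
  'C'-branch (CTGAACGT, CTT): 9 nodes
  'G'-branch (GTCTA): 5 nodes
  'T'-branch (TCCATTT, TCCTT, TGGGATC, TTTCGGG): 21 nodes
Sum: 51

51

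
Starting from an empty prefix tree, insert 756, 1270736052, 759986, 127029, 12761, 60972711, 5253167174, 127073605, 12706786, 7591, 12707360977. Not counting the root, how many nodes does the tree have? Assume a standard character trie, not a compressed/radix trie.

Insert word by word; a character creates a node only if that edge doesn't already exist:
  "756" → 3 new (7, 5, 6)
  "1270736052" → 10 new (1, 2, 7, 0, 7, 3, 6, 0, 5, 2)
  "759986" → prefix "75" already present; 4 new (9, 9, 8, 6)
  "127029" → prefix "1270" already present; 2 new (2, 9)
  "12761" → prefix "127" already present; 2 new (6, 1)
  "60972711" → 8 new (6, 0, 9, 7, 2, 7, 1, 1)
  "5253167174" → 10 new (5, 2, 5, 3, 1, 6, 7, 1, 7, 4)
  "127073605" → prefix "127073605" already present; 0 new (none)
  "12706786" → prefix "1270" already present; 4 new (6, 7, 8, 6)
  "7591" → prefix "759" already present; 1 new (1)
  "12707360977" → prefix "12707360" already present; 3 new (9, 7, 7)
Total nodes = 3 + 10 + 4 + 2 + 2 + 8 + 10 + 0 + 4 + 1 + 3 = 47

47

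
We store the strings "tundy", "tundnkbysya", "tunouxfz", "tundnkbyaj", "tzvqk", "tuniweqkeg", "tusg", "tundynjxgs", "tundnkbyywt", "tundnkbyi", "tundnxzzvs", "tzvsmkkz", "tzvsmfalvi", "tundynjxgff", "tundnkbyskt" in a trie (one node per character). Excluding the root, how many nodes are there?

Trace insertions, counting only characters that open a new branch:
  "tundy" → 5 new (t, u, n, d, y)
  "tundnkbysya" → prefix "tund" already present; 7 new (n, k, b, y, s, y, a)
  "tunouxfz" → prefix "tun" already present; 5 new (o, u, x, f, z)
  "tundnkbyaj" → prefix "tundnkby" already present; 2 new (a, j)
  "tzvqk" → prefix "t" already present; 4 new (z, v, q, k)
  "tuniweqkeg" → prefix "tun" already present; 7 new (i, w, e, q, k, e, g)
  "tusg" → prefix "tu" already present; 2 new (s, g)
  "tundynjxgs" → prefix "tundy" already present; 5 new (n, j, x, g, s)
  "tundnkbyywt" → prefix "tundnkby" already present; 3 new (y, w, t)
  "tundnkbyi" → prefix "tundnkby" already present; 1 new (i)
  "tundnxzzvs" → prefix "tundn" already present; 5 new (x, z, z, v, s)
  "tzvsmkkz" → prefix "tzv" already present; 5 new (s, m, k, k, z)
  "tzvsmfalvi" → prefix "tzvsm" already present; 5 new (f, a, l, v, i)
  "tundynjxgff" → prefix "tundynjxg" already present; 2 new (f, f)
  "tundnkbyskt" → prefix "tundnkbys" already present; 2 new (k, t)
Total nodes = 5 + 7 + 5 + 2 + 4 + 7 + 2 + 5 + 3 + 1 + 5 + 5 + 5 + 2 + 2 = 60

60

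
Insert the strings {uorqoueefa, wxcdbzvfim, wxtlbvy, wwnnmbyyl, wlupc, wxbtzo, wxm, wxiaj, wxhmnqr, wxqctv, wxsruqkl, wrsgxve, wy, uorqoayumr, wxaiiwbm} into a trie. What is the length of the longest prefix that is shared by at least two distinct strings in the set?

5

Equivalently: take the maximum, over all pairs, of their longest common prefix length.
e.g. "uorqoayumr" and "uorqoueefa" share the prefix "uorqo" of length 5; no pair shares a longer one.
Longest shared-prefix length: 5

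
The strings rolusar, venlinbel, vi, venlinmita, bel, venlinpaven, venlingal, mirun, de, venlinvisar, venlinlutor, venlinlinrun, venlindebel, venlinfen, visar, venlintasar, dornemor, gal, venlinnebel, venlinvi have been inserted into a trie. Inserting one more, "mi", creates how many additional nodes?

0

"mi" is already a full path in the trie; only an end-marker is added.
No new nodes are needed: 0.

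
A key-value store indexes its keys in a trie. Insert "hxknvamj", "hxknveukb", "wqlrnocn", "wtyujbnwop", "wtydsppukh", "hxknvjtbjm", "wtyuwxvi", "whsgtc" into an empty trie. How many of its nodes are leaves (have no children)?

8

A leaf is a node with no children — equivalently, the end of a word that is not a proper prefix of any other stored word.
Those words: "hxknvamj", "hxknveukb", "hxknvjtbjm", "whsgtc", "wqlrnocn", "wtydsppukh", "wtyujbnwop", "wtyuwxvi"
Leaf count: 8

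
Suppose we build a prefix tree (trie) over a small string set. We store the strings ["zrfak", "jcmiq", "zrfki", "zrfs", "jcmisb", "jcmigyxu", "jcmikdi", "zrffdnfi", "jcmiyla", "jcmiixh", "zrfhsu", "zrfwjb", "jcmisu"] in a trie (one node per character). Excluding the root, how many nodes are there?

Trace insertions, counting only characters that open a new branch:
  "zrfak" → 5 new (z, r, f, a, k)
  "jcmiq" → 5 new (j, c, m, i, q)
  "zrfki" → prefix "zrf" already present; 2 new (k, i)
  "zrfs" → prefix "zrf" already present; 1 new (s)
  "jcmisb" → prefix "jcmi" already present; 2 new (s, b)
  "jcmigyxu" → prefix "jcmi" already present; 4 new (g, y, x, u)
  "jcmikdi" → prefix "jcmi" already present; 3 new (k, d, i)
  "zrffdnfi" → prefix "zrf" already present; 5 new (f, d, n, f, i)
  "jcmiyla" → prefix "jcmi" already present; 3 new (y, l, a)
  "jcmiixh" → prefix "jcmi" already present; 3 new (i, x, h)
  "zrfhsu" → prefix "zrf" already present; 3 new (h, s, u)
  "zrfwjb" → prefix "zrf" already present; 3 new (w, j, b)
  "jcmisu" → prefix "jcmis" already present; 1 new (u)
Total nodes = 5 + 5 + 2 + 1 + 2 + 4 + 3 + 5 + 3 + 3 + 3 + 3 + 1 = 40

40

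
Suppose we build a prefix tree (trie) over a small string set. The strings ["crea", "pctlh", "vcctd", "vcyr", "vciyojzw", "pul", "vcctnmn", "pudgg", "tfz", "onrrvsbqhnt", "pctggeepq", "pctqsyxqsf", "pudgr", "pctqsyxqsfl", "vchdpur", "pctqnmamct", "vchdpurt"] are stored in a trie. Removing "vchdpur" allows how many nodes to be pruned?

0

Walk "vchdpur" from the leaf back toward the root, removing each node that no remaining word uses.
Every node on "vchdpur" is still needed (e.g. by "vchdpurt"), so nothing is freed.
Nodes removed: 0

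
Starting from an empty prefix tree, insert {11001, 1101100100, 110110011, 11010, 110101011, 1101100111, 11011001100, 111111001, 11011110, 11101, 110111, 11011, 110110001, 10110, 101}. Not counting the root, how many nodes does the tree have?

For each word, the new-node count is its length minus the longest prefix already in the trie:
  "11001" → 5 new (1, 1, 0, 0, 1)
  "1101100100" → prefix "110" already present; 7 new (1, 1, 0, 0, 1, 0, 0)
  "110110011" → prefix "11011001" already present; 1 new (1)
  "11010" → prefix "1101" already present; 1 new (0)
  "110101011" → prefix "11010" already present; 4 new (1, 0, 1, 1)
  "1101100111" → prefix "110110011" already present; 1 new (1)
  "11011001100" → prefix "110110011" already present; 2 new (0, 0)
  "111111001" → prefix "11" already present; 7 new (1, 1, 1, 1, 0, 0, 1)
  "11011110" → prefix "11011" already present; 3 new (1, 1, 0)
  "11101" → prefix "111" already present; 2 new (0, 1)
  "110111" → prefix "110111" already present; 0 new (none)
  "11011" → prefix "11011" already present; 0 new (none)
  "110110001" → prefix "1101100" already present; 2 new (0, 1)
  "10110" → prefix "1" already present; 4 new (0, 1, 1, 0)
  "101" → prefix "101" already present; 0 new (none)
Total nodes = 5 + 7 + 1 + 1 + 4 + 1 + 2 + 7 + 3 + 2 + 0 + 0 + 2 + 4 + 0 = 39

39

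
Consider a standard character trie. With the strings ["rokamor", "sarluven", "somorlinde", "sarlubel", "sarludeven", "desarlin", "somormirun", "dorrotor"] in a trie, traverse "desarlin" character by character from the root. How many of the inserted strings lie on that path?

1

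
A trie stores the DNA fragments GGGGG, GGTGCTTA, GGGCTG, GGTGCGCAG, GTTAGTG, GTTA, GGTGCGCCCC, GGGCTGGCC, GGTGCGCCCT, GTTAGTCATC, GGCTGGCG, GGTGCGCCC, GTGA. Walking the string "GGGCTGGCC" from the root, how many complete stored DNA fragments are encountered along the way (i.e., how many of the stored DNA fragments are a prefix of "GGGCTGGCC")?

Traverse "GGGCTGGCC" character by character; count nodes along the way that are marked as word ends.
Prefixes of the query that are stored words: "GGGCTG", "GGGCTGGCC"
Count: 2

2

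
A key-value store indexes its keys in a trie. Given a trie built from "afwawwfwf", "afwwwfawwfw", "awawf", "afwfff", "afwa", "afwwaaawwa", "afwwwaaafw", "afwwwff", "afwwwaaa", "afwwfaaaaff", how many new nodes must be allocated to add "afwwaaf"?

1

"afwwaa" is already a path in the trie; the remaining "f" must be added.
New nodes needed: |"afwwaaf"| − 6 = 7 − 6 = 1.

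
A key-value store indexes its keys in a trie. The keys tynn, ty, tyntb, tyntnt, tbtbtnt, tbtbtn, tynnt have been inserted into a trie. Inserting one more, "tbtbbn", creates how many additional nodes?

2

Walking "tbtbbn" from the root, the first 4 characters ("tbtb") follow existing edges; "b" is the first miss.
So 6 − 4 = 2 new nodes.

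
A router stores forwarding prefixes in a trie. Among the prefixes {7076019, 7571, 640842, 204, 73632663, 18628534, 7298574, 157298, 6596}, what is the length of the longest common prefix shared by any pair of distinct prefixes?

1

Equivalently: take the maximum, over all pairs, of their longest common prefix length.
"157298" and "18628534" agree on "1" (1 characters) before diverging; nothing deeper is shared.
Longest shared-prefix length: 1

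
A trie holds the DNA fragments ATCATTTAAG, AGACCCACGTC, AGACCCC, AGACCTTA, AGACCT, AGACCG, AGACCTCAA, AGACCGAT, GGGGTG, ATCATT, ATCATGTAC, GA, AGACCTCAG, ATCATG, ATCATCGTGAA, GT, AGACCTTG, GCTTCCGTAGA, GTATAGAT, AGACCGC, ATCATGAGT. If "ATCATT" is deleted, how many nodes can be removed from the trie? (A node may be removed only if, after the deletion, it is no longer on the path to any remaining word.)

A node on "ATCATT"'s path can go only if nothing else ends at it or branches off below it.
Every node on "ATCATT" is still needed (e.g. by "ATCATTTAAG"), so nothing is freed.
Nodes removed: 0

0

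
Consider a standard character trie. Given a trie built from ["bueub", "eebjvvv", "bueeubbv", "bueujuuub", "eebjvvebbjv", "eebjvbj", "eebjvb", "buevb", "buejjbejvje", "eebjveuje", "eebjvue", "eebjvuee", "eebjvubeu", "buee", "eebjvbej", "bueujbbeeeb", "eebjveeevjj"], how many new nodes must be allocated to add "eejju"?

Walking "eejju" from the root, the first 2 characters ("ee") follow existing edges; "j" is the first miss.
Each of the 3 remaining characters creates one node.

3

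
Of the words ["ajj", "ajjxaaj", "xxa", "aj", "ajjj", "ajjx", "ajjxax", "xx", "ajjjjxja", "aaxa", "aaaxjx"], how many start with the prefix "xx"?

2

Walk to "xx"; the words in its subtree are exactly those with that prefix.
Matches: "xx", "xxa"
Count: 2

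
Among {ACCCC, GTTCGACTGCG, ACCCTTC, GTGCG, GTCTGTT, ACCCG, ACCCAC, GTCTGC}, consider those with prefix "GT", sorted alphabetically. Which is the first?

Words with prefix "GT", in lexicographic order: "GTCTGC", "GTCTGTT", "GTGCG", "GTTCGACTGCG"
Position 1: GTCTGC

GTCTGC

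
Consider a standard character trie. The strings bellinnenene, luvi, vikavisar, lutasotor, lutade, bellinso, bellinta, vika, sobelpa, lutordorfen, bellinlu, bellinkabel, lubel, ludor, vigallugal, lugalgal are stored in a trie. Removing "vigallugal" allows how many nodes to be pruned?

8

Walk "vigallugal" from the leaf back toward the root, removing each node that no remaining word uses.
The suffix "gallugal" (8 nodes) is used only by "vigallugal"; the node for "vi" still has the child "k", so pruning stops there.
Nodes removed: 8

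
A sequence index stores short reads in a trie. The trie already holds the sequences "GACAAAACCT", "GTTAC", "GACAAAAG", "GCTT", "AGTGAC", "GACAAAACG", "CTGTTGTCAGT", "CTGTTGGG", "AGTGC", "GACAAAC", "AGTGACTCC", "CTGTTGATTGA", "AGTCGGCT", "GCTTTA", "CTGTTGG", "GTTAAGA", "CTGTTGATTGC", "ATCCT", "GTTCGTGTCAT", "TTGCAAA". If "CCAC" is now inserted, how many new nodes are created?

3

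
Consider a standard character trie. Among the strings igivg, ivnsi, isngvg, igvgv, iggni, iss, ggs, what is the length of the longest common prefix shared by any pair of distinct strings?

The deepest shared node is where two words last agree before diverging.
e.g. "iggni" and "igivg" share the prefix "ig" of length 2; no pair shares a longer one.
Longest shared-prefix length: 2

2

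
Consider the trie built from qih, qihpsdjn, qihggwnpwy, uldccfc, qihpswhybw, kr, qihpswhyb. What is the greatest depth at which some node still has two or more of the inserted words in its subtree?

9

Look for the deepest trie node that still has at least two words in its subtree.
e.g. "qihpswhyb" and "qihpswhybw" share the prefix "qihpswhyb" of length 9; no pair shares a longer one.
Longest shared-prefix length: 9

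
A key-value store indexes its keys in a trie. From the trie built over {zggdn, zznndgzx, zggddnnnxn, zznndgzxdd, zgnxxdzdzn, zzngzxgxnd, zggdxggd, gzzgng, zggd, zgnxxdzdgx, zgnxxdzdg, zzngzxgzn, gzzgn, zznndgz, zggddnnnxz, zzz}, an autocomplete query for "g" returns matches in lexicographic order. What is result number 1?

gzzgn

Filter for "g…" and sort: "gzzgn", "gzzgng"
Position 1: gzzgn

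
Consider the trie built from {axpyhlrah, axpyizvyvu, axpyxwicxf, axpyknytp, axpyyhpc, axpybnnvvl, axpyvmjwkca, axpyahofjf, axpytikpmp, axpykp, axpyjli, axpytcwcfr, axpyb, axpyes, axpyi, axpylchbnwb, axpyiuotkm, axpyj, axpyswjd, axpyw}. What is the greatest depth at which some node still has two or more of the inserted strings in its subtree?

5

The deepest shared node is where two words last agree before diverging.
"axpyb" and "axpybnnvvl" agree on "axpyb" (5 characters) before diverging; nothing deeper is shared.
Longest shared-prefix length: 5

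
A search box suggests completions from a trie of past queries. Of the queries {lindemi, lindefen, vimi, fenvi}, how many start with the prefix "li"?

2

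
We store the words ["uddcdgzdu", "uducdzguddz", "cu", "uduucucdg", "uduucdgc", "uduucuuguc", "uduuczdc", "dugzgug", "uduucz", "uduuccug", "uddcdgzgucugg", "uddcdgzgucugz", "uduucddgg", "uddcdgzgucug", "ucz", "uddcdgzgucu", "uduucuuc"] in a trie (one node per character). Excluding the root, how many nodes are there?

For each word, the new-node count is its length minus the longest prefix already in the trie:
  "uddcdgzdu" → 9 new (u, d, d, c, d, g, z, d, u)
  "uducdzguddz" → prefix "ud" already present; 9 new (u, c, d, z, g, u, d, d, z)
  "cu" → 2 new (c, u)
  "uduucucdg" → prefix "udu" already present; 6 new (u, c, u, c, d, g)
  "uduucdgc" → prefix "uduuc" already present; 3 new (d, g, c)
  "uduucuuguc" → prefix "uduucu" already present; 4 new (u, g, u, c)
  "uduuczdc" → prefix "uduuc" already present; 3 new (z, d, c)
  "dugzgug" → 7 new (d, u, g, z, g, u, g)
  "uduucz" → prefix "uduucz" already present; 0 new (none)
  "uduuccug" → prefix "uduuc" already present; 3 new (c, u, g)
  "uddcdgzgucugg" → prefix "uddcdgz" already present; 6 new (g, u, c, u, g, g)
  "uddcdgzgucugz" → prefix "uddcdgzgucug" already present; 1 new (z)
  "uduucddgg" → prefix "uduucd" already present; 3 new (d, g, g)
  "uddcdgzgucug" → prefix "uddcdgzgucug" already present; 0 new (none)
  "ucz" → prefix "u" already present; 2 new (c, z)
  "uddcdgzgucu" → prefix "uddcdgzgucu" already present; 0 new (none)
  "uduucuuc" → prefix "uduucuu" already present; 1 new (c)
Total nodes = 9 + 9 + 2 + 6 + 3 + 4 + 3 + 7 + 0 + 3 + 6 + 1 + 3 + 0 + 2 + 0 + 1 = 59

59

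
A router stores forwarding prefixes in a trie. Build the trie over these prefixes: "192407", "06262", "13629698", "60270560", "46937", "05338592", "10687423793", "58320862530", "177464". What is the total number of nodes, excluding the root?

64

Count nodes per top-level branch (shared prefixes stored once):
  '0'-branch (05338592, 06262): 12 nodes
  '1'-branch (10687423793, 13629698, 177464, 192407): 28 nodes
  '4'-branch (46937): 5 nodes
  '5'-branch (58320862530): 11 nodes
  '6'-branch (60270560): 8 nodes
Sum: 64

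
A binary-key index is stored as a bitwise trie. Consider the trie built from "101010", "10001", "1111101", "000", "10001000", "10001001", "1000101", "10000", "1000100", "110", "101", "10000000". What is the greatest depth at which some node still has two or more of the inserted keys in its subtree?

7

The deepest shared node is where two words last agree before diverging.
e.g. "1000100" and "10001000" share the prefix "1000100" of length 7; no pair shares a longer one.
Longest shared-prefix length: 7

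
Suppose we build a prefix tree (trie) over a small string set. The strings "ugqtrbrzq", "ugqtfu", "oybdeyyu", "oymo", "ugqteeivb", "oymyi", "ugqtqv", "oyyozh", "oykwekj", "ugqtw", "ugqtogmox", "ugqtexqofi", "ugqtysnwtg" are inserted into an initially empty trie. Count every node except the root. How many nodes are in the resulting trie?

Count nodes per top-level branch (shared prefixes stored once):
  'o'-branch (oybdeyyu, oykwekj, oymo, oymyi, oyyozh): 21 nodes
  'u'-branch (ugqteeivb, ugqtexqofi, ugqtfu, ugqtogmox, ugqtqv, ugqtrbrzq, ugqtw, ugqtysnwtg): 35 nodes
Sum: 56

56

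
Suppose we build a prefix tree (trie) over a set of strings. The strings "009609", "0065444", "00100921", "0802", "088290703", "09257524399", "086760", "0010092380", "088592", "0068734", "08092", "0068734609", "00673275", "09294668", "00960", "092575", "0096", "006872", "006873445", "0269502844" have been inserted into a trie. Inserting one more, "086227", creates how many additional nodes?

3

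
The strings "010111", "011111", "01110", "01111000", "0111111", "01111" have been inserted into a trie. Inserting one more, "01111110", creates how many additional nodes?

Walking "01111110" from the root, the first 7 characters ("0111111") follow existing edges; "0" is the first miss.
New nodes needed: |"01111110"| − 7 = 8 − 7 = 1.

1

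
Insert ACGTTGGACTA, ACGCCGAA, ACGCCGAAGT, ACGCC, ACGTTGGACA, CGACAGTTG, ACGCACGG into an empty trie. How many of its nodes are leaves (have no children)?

5

A leaf is a node with no children — equivalently, the end of a word that is not a proper prefix of any other stored word.
Those words: "ACGCACGG", "ACGCCGAAGT", "ACGTTGGACA", "ACGTTGGACTA", "CGACAGTTG"
Leaf count: 5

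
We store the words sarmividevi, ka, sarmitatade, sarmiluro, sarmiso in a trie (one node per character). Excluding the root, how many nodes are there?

25

Trie structure (* marks end of a word):
(root)
├─ k
│  └─ a *
└─ s
   └─ a
      └─ r
         └─ m
            └─ i
               ├─ l
               │  └─ u
               │     └─ r
               │        └─ o *
               ├─ s
               │  └─ o *
               ├─ t
               │  └─ a
               │     └─ t
               │        └─ a
               │           └─ d
               │              └─ e *
               └─ v
                  └─ i
                     └─ d
                        └─ e
                           └─ v
                              └─ i *
Counting every labelled node above: 25.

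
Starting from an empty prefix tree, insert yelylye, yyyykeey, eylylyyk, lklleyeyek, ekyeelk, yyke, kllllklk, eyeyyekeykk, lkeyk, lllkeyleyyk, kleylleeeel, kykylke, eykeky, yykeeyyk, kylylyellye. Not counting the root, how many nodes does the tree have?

102

For each word, the new-node count is its length minus the longest prefix already in the trie:
  "yelylye" → 7 new (y, e, l, y, l, y, e)
  "yyyykeey" → prefix "y" already present; 7 new (y, y, y, k, e, e, y)
  "eylylyyk" → 8 new (e, y, l, y, l, y, y, k)
  "lklleyeyek" → 10 new (l, k, l, l, e, y, e, y, e, k)
  "ekyeelk" → prefix "e" already present; 6 new (k, y, e, e, l, k)
  "yyke" → prefix "yy" already present; 2 new (k, e)
  "kllllklk" → 8 new (k, l, l, l, l, k, l, k)
  "eyeyyekeykk" → prefix "ey" already present; 9 new (e, y, y, e, k, e, y, k, k)
  "lkeyk" → prefix "lk" already present; 3 new (e, y, k)
  "lllkeyleyyk" → prefix "l" already present; 10 new (l, l, k, e, y, l, e, y, y, k)
  "kleylleeeel" → prefix "kl" already present; 9 new (e, y, l, l, e, e, e, e, l)
  "kykylke" → prefix "k" already present; 6 new (y, k, y, l, k, e)
  "eykeky" → prefix "ey" already present; 4 new (k, e, k, y)
  "yykeeyyk" → prefix "yyke" already present; 4 new (e, y, y, k)
  "kylylyellye" → prefix "ky" already present; 9 new (l, y, l, y, e, l, l, y, e)
Total nodes = 7 + 7 + 8 + 10 + 6 + 2 + 8 + 9 + 3 + 10 + 9 + 6 + 4 + 4 + 9 = 102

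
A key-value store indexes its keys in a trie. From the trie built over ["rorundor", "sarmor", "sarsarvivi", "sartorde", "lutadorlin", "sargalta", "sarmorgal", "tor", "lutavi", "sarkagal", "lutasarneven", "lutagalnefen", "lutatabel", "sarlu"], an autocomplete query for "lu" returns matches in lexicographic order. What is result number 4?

lutatabel

DFS of the "lu" subtree visits, in order: "lutadorlin", "lutagalnefen", "lutasarneven", "lutatabel", "lutavi"
The 4th is lutatabel.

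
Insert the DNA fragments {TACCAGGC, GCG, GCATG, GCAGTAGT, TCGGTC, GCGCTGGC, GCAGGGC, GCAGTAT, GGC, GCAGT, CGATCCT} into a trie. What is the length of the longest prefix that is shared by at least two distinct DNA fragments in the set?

The deepest shared node is where two words last agree before diverging.
"GCAGTAGT" and "GCAGTAT" agree on "GCAGTA" (6 characters) before diverging; nothing deeper is shared.
Longest shared-prefix length: 6

6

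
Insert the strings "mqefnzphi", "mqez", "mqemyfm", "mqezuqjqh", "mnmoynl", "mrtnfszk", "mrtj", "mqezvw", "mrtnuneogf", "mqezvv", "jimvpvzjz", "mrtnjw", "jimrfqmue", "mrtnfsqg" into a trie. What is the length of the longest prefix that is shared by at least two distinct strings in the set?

6

The deepest shared node is where two words last agree before diverging.
"mrtnfsqg" and "mrtnfszk" agree on "mrtnfs" (6 characters) before diverging; nothing deeper is shared.
Longest shared-prefix length: 6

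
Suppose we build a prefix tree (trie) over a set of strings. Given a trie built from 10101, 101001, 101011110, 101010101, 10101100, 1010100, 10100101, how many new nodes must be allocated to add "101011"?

0

Every character of "101011" already lies on an existing path (it is a prefix of some stored word).
No new nodes are needed: 0.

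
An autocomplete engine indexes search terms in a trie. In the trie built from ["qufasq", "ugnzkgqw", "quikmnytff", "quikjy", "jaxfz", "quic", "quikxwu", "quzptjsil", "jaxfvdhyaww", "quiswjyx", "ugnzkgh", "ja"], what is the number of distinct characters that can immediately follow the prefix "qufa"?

The children of the "qufa" node are the distinct next characters among strings starting with "qufa".
Distinct next characters after "qufa": s.
That node has 1 child edge.

1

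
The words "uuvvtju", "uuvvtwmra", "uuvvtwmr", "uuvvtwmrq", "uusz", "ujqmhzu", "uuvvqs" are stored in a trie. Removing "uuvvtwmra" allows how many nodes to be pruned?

Walk "uuvvtwmra" from the leaf back toward the root, removing each node that no remaining word uses.
The suffix "a" (1 node) is used only by "uuvvtwmra"; the node for "uuvvtwmr" still has the child "q", so pruning stops there.
Nodes removed: 1

1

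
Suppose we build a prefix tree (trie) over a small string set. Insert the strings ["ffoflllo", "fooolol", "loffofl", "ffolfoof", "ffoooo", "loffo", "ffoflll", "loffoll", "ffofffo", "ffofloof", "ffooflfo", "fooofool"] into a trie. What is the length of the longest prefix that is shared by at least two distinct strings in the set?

7

The deepest shared node is where two words last agree before diverging.
"ffoflll" and "ffoflllo" agree on "ffoflll" (7 characters) before diverging; nothing deeper is shared.
Longest shared-prefix length: 7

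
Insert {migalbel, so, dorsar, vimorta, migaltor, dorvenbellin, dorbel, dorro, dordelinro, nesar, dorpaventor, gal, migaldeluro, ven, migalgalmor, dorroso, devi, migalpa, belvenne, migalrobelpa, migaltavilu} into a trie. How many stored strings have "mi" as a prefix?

Traverse to the node for "mi", then collect every word in that subtree.
Matches: "migalbel", "migaldeluro", "migalgalmor", "migalpa", "migalrobelpa", "migaltavilu", "migaltor"
Count: 7

7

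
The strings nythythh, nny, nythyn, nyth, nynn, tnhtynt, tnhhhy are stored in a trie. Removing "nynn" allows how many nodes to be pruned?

After clearing the end-marker at "nynn", prune upward until reaching a node still needed by another word.
The suffix "nn" (2 nodes) is used only by "nynn"; the node for "ny" still has the child "t", so pruning stops there.
Nodes removed: 2

2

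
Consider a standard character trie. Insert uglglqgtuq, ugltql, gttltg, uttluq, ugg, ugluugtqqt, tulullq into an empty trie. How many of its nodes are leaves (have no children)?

7

A leaf is a node with no children — equivalently, the end of a word that is not a proper prefix of any other stored word.
Those words: "gttltg", "tulullq", "ugg", "uglglqgtuq", "ugltql", "ugluugtqqt", "uttluq"
Leaf count: 7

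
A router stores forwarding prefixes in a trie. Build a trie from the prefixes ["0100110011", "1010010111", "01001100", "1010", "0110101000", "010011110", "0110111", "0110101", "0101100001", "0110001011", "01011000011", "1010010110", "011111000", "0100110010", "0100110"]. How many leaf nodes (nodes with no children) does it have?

Leaves are exactly the stored words that no other stored word extends.
Those words: "0100110010", "0100110011", "010011110", "01011000011", "0110001011", "0110101000", "0110111", "011111000", "1010010110", "1010010111"
Leaf count: 10

10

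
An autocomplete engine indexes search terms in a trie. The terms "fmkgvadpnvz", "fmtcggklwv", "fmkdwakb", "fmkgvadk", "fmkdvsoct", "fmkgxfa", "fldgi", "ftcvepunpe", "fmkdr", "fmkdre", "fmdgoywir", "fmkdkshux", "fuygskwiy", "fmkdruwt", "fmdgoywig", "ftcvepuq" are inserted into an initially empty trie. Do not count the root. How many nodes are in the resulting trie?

Insert word by word; a character creates a node only if that edge doesn't already exist:
  "fmkgvadpnvz" → 11 new (f, m, k, g, v, a, d, p, n, v, z)
  "fmtcggklwv" → prefix "fm" already present; 8 new (t, c, g, g, k, l, w, v)
  "fmkdwakb" → prefix "fmk" already present; 5 new (d, w, a, k, b)
  "fmkgvadk" → prefix "fmkgvad" already present; 1 new (k)
  "fmkdvsoct" → prefix "fmkd" already present; 5 new (v, s, o, c, t)
  "fmkgxfa" → prefix "fmkg" already present; 3 new (x, f, a)
  "fldgi" → prefix "f" already present; 4 new (l, d, g, i)
  "ftcvepunpe" → prefix "f" already present; 9 new (t, c, v, e, p, u, n, p, e)
  "fmkdr" → prefix "fmkd" already present; 1 new (r)
  "fmkdre" → prefix "fmkdr" already present; 1 new (e)
  "fmdgoywir" → prefix "fm" already present; 7 new (d, g, o, y, w, i, r)
  "fmkdkshux" → prefix "fmkd" already present; 5 new (k, s, h, u, x)
  "fuygskwiy" → prefix "f" already present; 8 new (u, y, g, s, k, w, i, y)
  "fmkdruwt" → prefix "fmkdr" already present; 3 new (u, w, t)
  "fmdgoywig" → prefix "fmdgoywi" already present; 1 new (g)
  "ftcvepuq" → prefix "ftcvepu" already present; 1 new (q)
Total nodes = 11 + 8 + 5 + 1 + 5 + 3 + 4 + 9 + 1 + 1 + 7 + 5 + 8 + 3 + 1 + 1 = 73

73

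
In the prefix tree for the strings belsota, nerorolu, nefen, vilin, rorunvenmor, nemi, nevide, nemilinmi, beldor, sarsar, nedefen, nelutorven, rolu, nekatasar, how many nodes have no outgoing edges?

A leaf is a node with no children — equivalently, the end of a word that is not a proper prefix of any other stored word.
Those words: "beldor", "belsota", "nedefen", "nefen", "nekatasar", "nelutorven", "nemilinmi", "nerorolu", "nevide", "rolu", "rorunvenmor", "sarsar", "vilin"
Leaf count: 13

13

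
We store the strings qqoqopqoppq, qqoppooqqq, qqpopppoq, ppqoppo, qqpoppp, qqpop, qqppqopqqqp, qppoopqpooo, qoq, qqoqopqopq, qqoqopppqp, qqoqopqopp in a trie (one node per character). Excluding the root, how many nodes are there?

57

Insert word by word; a character creates a node only if that edge doesn't already exist:
  "qqoqopqoppq" → 11 new (q, q, o, q, o, p, q, o, p, p, q)
  "qqoppooqqq" → prefix "qqo" already present; 7 new (p, p, o, o, q, q, q)
  "qqpopppoq" → prefix "qq" already present; 7 new (p, o, p, p, p, o, q)
  "ppqoppo" → 7 new (p, p, q, o, p, p, o)
  "qqpoppp" → prefix "qqpoppp" already present; 0 new (none)
  "qqpop" → prefix "qqpop" already present; 0 new (none)
  "qqppqopqqqp" → prefix "qqp" already present; 8 new (p, q, o, p, q, q, q, p)
  "qppoopqpooo" → prefix "q" already present; 10 new (p, p, o, o, p, q, p, o, o, o)
  "qoq" → prefix "q" already present; 2 new (o, q)
  "qqoqopqopq" → prefix "qqoqopqop" already present; 1 new (q)
  "qqoqopppqp" → prefix "qqoqop" already present; 4 new (p, p, q, p)
  "qqoqopqopp" → prefix "qqoqopqopp" already present; 0 new (none)
Total nodes = 11 + 7 + 7 + 7 + 0 + 0 + 8 + 10 + 2 + 1 + 4 + 0 = 57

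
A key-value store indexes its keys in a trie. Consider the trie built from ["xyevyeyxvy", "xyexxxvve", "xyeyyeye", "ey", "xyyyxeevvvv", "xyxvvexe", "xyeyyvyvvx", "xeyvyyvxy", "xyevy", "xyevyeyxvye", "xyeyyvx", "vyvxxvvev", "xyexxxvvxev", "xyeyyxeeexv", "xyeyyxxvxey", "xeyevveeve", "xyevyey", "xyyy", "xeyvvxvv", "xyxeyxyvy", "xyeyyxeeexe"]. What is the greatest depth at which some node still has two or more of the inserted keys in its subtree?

10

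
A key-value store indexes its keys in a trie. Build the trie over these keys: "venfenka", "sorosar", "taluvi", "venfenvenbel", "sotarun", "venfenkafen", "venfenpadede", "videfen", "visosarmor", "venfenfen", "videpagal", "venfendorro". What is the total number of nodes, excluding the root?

Count nodes per top-level branch (shared prefixes stored once):
  's'-branch (sorosar, sotarun): 12 nodes
  't'-branch (taluvi): 6 nodes
  'v'-branch (venfendorro, venfenfen, venfenka, venfenkafen, venfenpadede, venfenvenbel, videfen, videpagal, visosarmor): 50 nodes
Sum: 68

68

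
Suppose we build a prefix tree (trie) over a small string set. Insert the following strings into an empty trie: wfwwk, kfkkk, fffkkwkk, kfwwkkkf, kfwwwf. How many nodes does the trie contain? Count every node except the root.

26

Trie structure (* marks end of a word):
(root)
├─ f
│  └─ f
│     └─ f
│        └─ k
│           └─ k
│              └─ w
│                 └─ k
│                    └─ k *
├─ k
│  └─ f
│     ├─ k
│     │  └─ k
│     │     └─ k *
│     └─ w
│        └─ w
│           ├─ k
│           │  └─ k
│           │     └─ k
│           │        └─ f *
│           └─ w
│              └─ f *
└─ w
   └─ f
      └─ w
         └─ w
            └─ k *
Counting every labelled node above: 26.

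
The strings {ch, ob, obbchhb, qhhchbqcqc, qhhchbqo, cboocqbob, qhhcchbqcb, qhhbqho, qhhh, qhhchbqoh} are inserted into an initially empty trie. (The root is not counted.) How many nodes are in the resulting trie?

Count nodes per top-level branch (shared prefixes stored once):
  'c'-branch (cboocqbob, ch): 10 nodes
  'o'-branch (ob, obbchhb): 7 nodes
  'q'-branch (qhhbqho, qhhcchbqcb, qhhchbqcqc, qhhchbqo, qhhchbqoh, qhhh): 23 nodes
Sum: 40

40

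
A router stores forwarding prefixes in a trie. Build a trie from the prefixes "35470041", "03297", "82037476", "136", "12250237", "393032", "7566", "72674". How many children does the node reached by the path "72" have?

Walk "72" from the root, arriving at one node.
Characters that immediately follow "72" among the stored strings: {6}.
That node has 1 child edge.

1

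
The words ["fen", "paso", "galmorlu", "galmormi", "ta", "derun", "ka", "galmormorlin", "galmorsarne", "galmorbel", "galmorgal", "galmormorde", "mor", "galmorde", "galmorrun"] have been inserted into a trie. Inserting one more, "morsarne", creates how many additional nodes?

"mor" is already a path in the trie; the remaining "sarne" must be added.
Each of the 5 remaining characters creates one node.

5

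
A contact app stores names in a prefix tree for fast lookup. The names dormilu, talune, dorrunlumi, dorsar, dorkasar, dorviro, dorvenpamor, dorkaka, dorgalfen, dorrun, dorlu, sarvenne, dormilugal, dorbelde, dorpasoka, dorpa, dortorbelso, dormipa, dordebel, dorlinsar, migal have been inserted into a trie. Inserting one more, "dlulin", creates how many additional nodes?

5

The longest prefix of "dlulin" already in the trie is "d" (length 1).
Each of the 5 remaining characters creates one node.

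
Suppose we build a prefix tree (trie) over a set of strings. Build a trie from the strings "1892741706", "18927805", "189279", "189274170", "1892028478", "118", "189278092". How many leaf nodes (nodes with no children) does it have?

Leaves are exactly the stored words that no other stored word extends.
Those words: "118", "1892028478", "1892741706", "18927805", "189278092", "189279"
Leaf count: 6

6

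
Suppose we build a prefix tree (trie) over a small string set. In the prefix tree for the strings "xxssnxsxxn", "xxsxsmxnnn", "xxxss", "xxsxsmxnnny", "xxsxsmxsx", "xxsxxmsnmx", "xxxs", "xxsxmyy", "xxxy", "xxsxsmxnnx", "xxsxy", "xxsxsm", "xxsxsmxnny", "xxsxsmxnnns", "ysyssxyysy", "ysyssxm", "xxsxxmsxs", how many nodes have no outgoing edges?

14

A leaf is a node with no children — equivalently, the end of a word that is not a proper prefix of any other stored word.
Those words: "xxssnxsxxn", "xxsxmyy", "xxsxsmxnnns", "xxsxsmxnnny", "xxsxsmxnnx", "xxsxsmxnny", "xxsxsmxsx", "xxsxxmsnmx", "xxsxxmsxs", "xxsxy", "xxxss", "xxxy", "ysyssxm", "ysyssxyysy"
Leaf count: 14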